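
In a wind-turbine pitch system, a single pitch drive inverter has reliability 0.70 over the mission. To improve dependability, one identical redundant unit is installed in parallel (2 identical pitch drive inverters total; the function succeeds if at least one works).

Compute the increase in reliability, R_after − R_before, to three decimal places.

0.210

R_before = 0.70
R_after = 1 − (1 − 0.70)^2 = 0.910
ΔR = 0.910 − 0.70 = 0.210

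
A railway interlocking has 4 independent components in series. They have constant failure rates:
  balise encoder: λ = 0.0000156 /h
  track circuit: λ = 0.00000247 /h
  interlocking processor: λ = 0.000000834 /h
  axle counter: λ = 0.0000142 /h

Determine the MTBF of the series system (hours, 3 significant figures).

30200

Series of exponential components: λ_sys = Σ λ_i
λ_sys = 0.0000156 + 0.00000247 + 0.000000834 + 0.0000142 = 3.3104e-05 /h
MTBF = 1 / λ_sys = 30200 h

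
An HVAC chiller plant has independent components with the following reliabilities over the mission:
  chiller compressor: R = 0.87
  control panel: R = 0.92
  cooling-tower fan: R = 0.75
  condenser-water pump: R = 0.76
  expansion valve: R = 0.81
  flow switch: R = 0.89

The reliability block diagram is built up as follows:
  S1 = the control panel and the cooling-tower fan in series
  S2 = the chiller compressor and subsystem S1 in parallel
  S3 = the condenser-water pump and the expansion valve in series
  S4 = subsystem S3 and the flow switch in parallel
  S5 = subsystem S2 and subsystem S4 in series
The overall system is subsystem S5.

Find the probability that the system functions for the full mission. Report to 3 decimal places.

Series (control panel and cooling-tower fan): 0.92000 × 0.75000 = 0.69000
Parallel (chiller compressor and [0.69000]): 1 − (1 − 0.87000)(1 − 0.69000) = 0.95970
Series (condenser-water pump and expansion valve): 0.76000 × 0.81000 = 0.61560
Parallel ([0.61560] and flow switch): 1 − (1 − 0.61560)(1 − 0.89000) = 0.95772
Series ([0.95970] and [0.95772]): 0.95970 × 0.95772 = 0.919

0.919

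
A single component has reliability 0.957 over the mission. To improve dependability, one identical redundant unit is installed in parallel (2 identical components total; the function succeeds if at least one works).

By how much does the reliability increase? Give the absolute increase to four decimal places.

R_before = 0.957
R_after = 1 − (1 − 0.957)^2 = 0.9982
ΔR = 0.9982 − 0.957 = 0.0412

0.0412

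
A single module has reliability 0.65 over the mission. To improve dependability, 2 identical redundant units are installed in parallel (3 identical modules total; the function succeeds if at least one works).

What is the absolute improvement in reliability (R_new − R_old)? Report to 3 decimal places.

0.307

R_before = 0.65
R_after = 1 − (1 − 0.65)^3 = 0.957
ΔR = 0.957 − 0.65 = 0.307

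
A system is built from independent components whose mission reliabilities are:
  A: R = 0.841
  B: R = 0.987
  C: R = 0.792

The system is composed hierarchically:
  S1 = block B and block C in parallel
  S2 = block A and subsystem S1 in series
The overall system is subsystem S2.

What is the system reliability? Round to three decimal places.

Parallel (B and C): 1 − (1 − 0.98700)(1 − 0.79200) = 0.99730
Series (A and [0.99730]): 0.84100 × 0.99730 = 0.839

0.839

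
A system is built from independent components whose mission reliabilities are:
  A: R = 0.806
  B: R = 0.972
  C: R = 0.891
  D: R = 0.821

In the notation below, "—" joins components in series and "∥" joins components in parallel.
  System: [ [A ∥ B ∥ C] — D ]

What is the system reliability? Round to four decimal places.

0.8205

Parallel (A, B, and C): 1 − (1 − 0.806000)(1 − 0.972000)(1 − 0.891000) = 0.999408
Series ([0.999408] and D): 0.999408 × 0.821000 = 0.8205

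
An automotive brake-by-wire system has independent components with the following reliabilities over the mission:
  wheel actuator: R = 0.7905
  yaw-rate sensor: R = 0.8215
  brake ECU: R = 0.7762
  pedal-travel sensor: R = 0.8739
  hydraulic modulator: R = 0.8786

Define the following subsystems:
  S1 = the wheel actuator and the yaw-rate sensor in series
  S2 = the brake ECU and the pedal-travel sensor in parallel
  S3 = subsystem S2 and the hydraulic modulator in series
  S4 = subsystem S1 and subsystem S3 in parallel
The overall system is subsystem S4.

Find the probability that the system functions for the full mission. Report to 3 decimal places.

Series (wheel actuator and yaw-rate sensor): 0.79050 × 0.82150 = 0.64940
Parallel (brake ECU and pedal-travel sensor): 1 − (1 − 0.77620)(1 − 0.87390) = 0.97178
Series ([0.97178] and hydraulic modulator): 0.97178 × 0.87860 = 0.85381
Parallel ([0.64940] and [0.85381]): 1 − (1 − 0.64940)(1 − 0.85381) = 0.949

0.949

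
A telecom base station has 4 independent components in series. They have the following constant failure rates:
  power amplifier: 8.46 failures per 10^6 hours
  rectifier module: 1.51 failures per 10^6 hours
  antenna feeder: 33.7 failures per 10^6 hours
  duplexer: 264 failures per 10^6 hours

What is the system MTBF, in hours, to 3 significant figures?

3250

Series of exponential components: λ_sys = Σ λ_i
λ_sys = 0.00000846 + 0.00000151 + 0.0000337 + 0.000264 = 3.0767e-04 /h
MTBF = 1 / λ_sys = 3250 h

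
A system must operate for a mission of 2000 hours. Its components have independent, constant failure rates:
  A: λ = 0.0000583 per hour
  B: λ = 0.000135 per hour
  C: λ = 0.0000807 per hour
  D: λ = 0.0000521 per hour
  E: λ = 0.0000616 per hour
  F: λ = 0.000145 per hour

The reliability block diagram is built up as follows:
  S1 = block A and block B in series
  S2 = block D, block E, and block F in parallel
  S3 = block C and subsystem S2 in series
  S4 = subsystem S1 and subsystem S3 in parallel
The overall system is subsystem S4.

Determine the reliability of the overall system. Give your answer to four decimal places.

0.9514

R(A) = exp(−0.0000583 × 2000) = 0.889941
R(B) = exp(−0.000135 × 2000) = 0.763379
R(C) = exp(−0.0000807 × 2000) = 0.850952
R(D) = exp(−0.0000521 × 2000) = 0.901045
R(E) = exp(−0.0000616 × 2000) = 0.884087
R(F) = exp(−0.000145 × 2000) = 0.748264
Series (A and B): 0.889941 × 0.763379 = 0.679362
Parallel (D, E, and F): 1 − (1 − 0.901045)(1 − 0.884087)(1 − 0.748264) = 0.997113
Series (C and [0.997113]): 0.850952 × 0.997113 = 0.848495
Parallel ([0.679362] and [0.848495]): 1 − (1 − 0.679362)(1 − 0.848495) = 0.9514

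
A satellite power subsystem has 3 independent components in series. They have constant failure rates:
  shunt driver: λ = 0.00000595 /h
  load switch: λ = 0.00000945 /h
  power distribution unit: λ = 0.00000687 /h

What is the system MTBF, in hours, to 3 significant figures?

44900

Series of exponential components: λ_sys = Σ λ_i
λ_sys = 0.00000595 + 0.00000945 + 0.00000687 = 2.2270e-05 /h
MTBF = 1 / λ_sys = 44900 h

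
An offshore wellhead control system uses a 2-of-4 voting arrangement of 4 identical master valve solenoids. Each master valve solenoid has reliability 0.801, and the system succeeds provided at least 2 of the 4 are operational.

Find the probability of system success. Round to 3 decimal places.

R = Σ_{i=2}^{4} C(4,i) p^i (1−p)^{4−i} with p = 0.801
C(4,2)·0.801^2·0.199^2 = 0.15245
C(4,3)·0.801^3·0.199^1 = 0.40908
C(4,4)·0.801^4·0.199^0 = 0.41165
Sum = 0.973

0.973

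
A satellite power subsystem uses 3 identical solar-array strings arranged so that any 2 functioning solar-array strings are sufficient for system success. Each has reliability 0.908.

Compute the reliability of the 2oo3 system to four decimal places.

R = Σ_{i=2}^{3} C(3,i) p^i (1−p)^{3−i} with p = 0.908
C(3,2)·0.908^2·0.092^1 = 0.227552
C(3,3)·0.908^3·0.092^0 = 0.748613
Sum = 0.9762

0.9762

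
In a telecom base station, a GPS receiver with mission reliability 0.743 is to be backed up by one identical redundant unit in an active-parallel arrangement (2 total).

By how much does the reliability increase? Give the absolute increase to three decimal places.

0.191

R_before = 0.743
R_after = 1 − (1 − 0.743)^2 = 0.934
ΔR = 0.934 − 0.743 = 0.191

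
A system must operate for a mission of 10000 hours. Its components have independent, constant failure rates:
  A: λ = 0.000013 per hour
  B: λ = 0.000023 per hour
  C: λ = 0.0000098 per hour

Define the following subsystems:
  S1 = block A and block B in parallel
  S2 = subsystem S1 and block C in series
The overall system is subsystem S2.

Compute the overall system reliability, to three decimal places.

R(A) = exp(−0.000013 × 10000) = 0.87810
R(B) = exp(−0.000023 × 10000) = 0.79453
R(C) = exp(−0.0000098 × 10000) = 0.90665
Parallel (A and B): 1 − (1 − 0.87810)(1 − 0.79453) = 0.97495
Series ([0.97495] and C): 0.97495 × 0.90665 = 0.884

0.884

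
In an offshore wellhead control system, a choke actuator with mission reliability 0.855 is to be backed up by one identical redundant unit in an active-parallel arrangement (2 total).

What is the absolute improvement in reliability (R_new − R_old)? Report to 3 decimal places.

R_before = 0.855
R_after = 1 − (1 − 0.855)^2 = 0.979
ΔR = 0.979 − 0.855 = 0.124

0.124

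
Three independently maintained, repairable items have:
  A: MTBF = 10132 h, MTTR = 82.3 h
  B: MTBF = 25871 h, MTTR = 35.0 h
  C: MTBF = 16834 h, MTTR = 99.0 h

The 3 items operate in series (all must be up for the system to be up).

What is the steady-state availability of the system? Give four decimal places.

A(A) = MTBF/(MTBF+MTTR) = 10132/(10132+82.3) = 0.991943
A(B) = MTBF/(MTBF+MTTR) = 25871/(25871+35.0) = 0.998649
A(C) = MTBF/(MTBF+MTTR) = 16834/(16834+99.0) = 0.994153
Series availability: 0.991943 × 0.998649 × 0.994153 = 0.9848

0.9848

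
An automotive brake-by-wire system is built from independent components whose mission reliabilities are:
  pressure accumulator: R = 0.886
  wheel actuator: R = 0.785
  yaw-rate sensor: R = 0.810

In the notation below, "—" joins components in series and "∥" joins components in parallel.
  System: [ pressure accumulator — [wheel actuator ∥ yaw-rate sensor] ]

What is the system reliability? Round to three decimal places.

0.850

Parallel (wheel actuator and yaw-rate sensor): 1 − (1 − 0.78500)(1 − 0.81000) = 0.95915
Series (pressure accumulator and [0.95915]): 0.88600 × 0.95915 = 0.850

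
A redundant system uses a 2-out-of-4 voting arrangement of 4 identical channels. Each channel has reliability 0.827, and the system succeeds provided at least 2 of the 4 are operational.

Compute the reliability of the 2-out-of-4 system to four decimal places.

R = Σ_{i=2}^{4} C(4,i) p^i (1−p)^{4−i} with p = 0.827
C(4,2)·0.827^2·0.173^2 = 0.122816
C(4,3)·0.827^3·0.173^1 = 0.391402
C(4,4)·0.827^4·0.173^0 = 0.467759
Sum = 0.9820

0.9820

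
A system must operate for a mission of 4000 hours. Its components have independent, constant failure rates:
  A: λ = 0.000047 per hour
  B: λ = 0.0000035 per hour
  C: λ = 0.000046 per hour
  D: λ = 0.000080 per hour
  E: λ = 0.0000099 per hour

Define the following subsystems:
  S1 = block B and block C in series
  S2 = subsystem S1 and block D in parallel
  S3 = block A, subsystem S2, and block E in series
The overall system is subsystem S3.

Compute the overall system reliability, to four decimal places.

R(A) = exp(−0.000047 × 4000) = 0.828615
R(B) = exp(−0.0000035 × 4000) = 0.986098
R(C) = exp(−0.000046 × 4000) = 0.831936
R(D) = exp(−0.000080 × 4000) = 0.726149
R(E) = exp(−0.0000099 × 4000) = 0.961174
Series (B and C): 0.986098 × 0.831936 = 0.820370
Parallel ([0.820370] and D): 1 − (1 − 0.820370)(1 − 0.726149) = 0.950808
Series (A, [0.950808], and E): 0.828615 × 0.950808 × 0.961174 = 0.7573

0.7573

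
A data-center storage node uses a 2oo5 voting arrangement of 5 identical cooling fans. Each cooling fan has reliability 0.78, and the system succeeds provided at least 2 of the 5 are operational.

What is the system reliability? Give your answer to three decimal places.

0.990

R = Σ_{i=2}^{5} C(5,i) p^i (1−p)^{5−i} with p = 0.78
C(5,2)·0.78^2·0.22^3 = 0.06478
C(5,3)·0.78^3·0.22^2 = 0.22968
C(5,4)·0.78^4·0.22^1 = 0.40717
C(5,5)·0.78^5·0.22^0 = 0.28872
Sum = 0.990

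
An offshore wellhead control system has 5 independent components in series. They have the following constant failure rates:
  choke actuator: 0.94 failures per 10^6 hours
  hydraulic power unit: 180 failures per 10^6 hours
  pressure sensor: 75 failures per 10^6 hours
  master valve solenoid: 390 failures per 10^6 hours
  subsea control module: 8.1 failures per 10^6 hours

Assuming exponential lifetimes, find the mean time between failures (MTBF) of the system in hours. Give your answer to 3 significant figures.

1530

Series of exponential components: λ_sys = Σ λ_i
λ_sys = 0.00000094 + 0.00018 + 0.000075 + 0.00039 + 0.0000081 = 6.5404e-04 /h
MTBF = 1 / λ_sys = 1530 h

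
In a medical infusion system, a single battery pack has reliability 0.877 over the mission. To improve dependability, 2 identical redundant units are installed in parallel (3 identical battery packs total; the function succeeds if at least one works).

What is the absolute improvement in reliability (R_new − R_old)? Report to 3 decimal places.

R_before = 0.877
R_after = 1 − (1 − 0.877)^3 = 0.998
ΔR = 0.998 − 0.877 = 0.121

0.121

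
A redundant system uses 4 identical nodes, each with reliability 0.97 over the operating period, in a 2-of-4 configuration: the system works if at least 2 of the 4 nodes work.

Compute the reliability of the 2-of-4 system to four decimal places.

0.9999

R = Σ_{i=2}^{4} C(4,i) p^i (1−p)^{4−i} with p = 0.97
C(4,2)·0.97^2·0.03^2 = 0.005081
C(4,3)·0.97^3·0.03^1 = 0.109521
C(4,4)·0.97^4·0.03^0 = 0.885293
Sum = 0.9999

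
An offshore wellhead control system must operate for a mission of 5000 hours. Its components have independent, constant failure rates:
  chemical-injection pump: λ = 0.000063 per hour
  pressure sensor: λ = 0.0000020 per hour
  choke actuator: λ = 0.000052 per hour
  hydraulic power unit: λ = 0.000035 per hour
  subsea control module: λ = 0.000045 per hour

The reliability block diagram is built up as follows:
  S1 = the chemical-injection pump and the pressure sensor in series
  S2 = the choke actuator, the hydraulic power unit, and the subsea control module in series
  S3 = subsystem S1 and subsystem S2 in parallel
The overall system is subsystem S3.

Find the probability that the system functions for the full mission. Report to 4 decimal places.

0.8659

R(chemical-injection pump) = exp(−0.000063 × 5000) = 0.729789
R(pressure sensor) = exp(−0.0000020 × 5000) = 0.990050
R(choke actuator) = exp(−0.000052 × 5000) = 0.771052
R(hydraulic power unit) = exp(−0.000035 × 5000) = 0.839457
R(subsea control module) = exp(−0.000045 × 5000) = 0.798516
Series (chemical-injection pump and pressure sensor): 0.729789 × 0.990050 = 0.722528
Series (choke actuator, hydraulic power unit, and subsea control module): 0.771052 × 0.839457 × 0.798516 = 0.516851
Parallel ([0.722528] and [0.516851]): 1 − (1 − 0.722528)(1 − 0.516851) = 0.8659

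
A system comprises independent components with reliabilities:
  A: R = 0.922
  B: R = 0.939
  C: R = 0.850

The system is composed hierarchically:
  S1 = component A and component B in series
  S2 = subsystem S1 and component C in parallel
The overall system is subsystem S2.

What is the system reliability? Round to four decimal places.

0.9799

Series (A and B): 0.922000 × 0.939000 = 0.865758
Parallel ([0.865758] and C): 1 − (1 − 0.865758)(1 − 0.850000) = 0.9799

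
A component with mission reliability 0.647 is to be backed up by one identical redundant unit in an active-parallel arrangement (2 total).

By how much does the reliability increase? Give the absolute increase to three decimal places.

R_before = 0.647
R_after = 1 − (1 − 0.647)^2 = 0.875
ΔR = 0.875 − 0.647 = 0.228

0.228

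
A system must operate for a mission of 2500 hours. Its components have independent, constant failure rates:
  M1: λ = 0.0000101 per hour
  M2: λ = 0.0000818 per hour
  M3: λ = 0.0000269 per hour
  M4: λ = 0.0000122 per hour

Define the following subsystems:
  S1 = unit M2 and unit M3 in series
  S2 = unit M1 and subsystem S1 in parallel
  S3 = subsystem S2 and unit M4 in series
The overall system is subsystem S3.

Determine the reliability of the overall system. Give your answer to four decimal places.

R(M1) = exp(−0.0000101 × 2500) = 0.975066
R(M2) = exp(−0.0000818 × 2500) = 0.815055
R(M3) = exp(−0.0000269 × 2500) = 0.934961
R(M4) = exp(−0.0000122 × 2500) = 0.969960
Series (M2 and M3): 0.815055 × 0.934961 = 0.762045
Parallel (M1 and [0.762045]): 1 − (1 − 0.975066)(1 − 0.762045) = 0.994067
Series ([0.994067] and M4): 0.994067 × 0.969960 = 0.9642

0.9642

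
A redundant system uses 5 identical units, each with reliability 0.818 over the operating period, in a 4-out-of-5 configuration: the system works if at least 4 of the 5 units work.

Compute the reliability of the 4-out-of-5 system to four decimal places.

R = Σ_{i=4}^{5} C(5,i) p^i (1−p)^{5−i} with p = 0.818
C(5,4)·0.818^4·0.182^1 = 0.407432
C(5,5)·0.818^5·0.182^0 = 0.366241
Sum = 0.7737

0.7737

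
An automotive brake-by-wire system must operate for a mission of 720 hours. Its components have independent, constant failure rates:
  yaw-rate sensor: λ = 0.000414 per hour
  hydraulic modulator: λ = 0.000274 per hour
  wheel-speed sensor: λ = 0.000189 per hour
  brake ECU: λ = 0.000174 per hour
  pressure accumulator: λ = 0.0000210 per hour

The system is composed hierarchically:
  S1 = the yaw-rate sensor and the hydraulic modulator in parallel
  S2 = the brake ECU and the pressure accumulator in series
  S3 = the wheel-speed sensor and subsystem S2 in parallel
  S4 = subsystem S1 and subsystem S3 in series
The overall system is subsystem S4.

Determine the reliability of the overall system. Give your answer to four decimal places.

R(yaw-rate sensor) = exp(−0.000414 × 720) = 0.742242
R(hydraulic modulator) = exp(−0.000274 × 720) = 0.820961
R(wheel-speed sensor) = exp(−0.000189 × 720) = 0.872773
R(brake ECU) = exp(−0.000174 × 720) = 0.882250
R(pressure accumulator) = exp(−0.0000210 × 720) = 0.984994
Parallel (yaw-rate sensor and hydraulic modulator): 1 − (1 − 0.742242)(1 − 0.820961) = 0.953851
Series (brake ECU and pressure accumulator): 0.882250 × 0.984994 = 0.869011
Parallel (wheel-speed sensor and [0.869011]): 1 − (1 − 0.872773)(1 − 0.869011) = 0.983335
Series ([0.953851] and [0.983335]): 0.953851 × 0.983335 = 0.9380

0.9380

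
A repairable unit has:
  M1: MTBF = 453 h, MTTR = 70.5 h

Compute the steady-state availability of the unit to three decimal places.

A(M1) = MTBF/(MTBF+MTTR) = 453/(453+70.5) = 0.865

0.865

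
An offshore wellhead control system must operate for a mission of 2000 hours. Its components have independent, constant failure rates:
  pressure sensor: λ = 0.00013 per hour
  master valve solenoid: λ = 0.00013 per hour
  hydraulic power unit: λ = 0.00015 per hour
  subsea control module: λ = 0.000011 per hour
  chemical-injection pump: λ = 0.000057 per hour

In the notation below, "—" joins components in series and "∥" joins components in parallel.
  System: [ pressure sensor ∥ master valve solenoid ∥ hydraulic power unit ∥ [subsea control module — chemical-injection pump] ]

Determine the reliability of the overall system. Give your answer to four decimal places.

0.9983

R(pressure sensor) = exp(−0.00013 × 2000) = 0.771052
R(master valve solenoid) = exp(−0.00013 × 2000) = 0.771052
R(hydraulic power unit) = exp(−0.00015 × 2000) = 0.740818
R(subsea control module) = exp(−0.000011 × 2000) = 0.978240
R(chemical-injection pump) = exp(−0.000057 × 2000) = 0.892258
Series (subsea control module and chemical-injection pump): 0.978240 × 0.892258 = 0.872842
Parallel (pressure sensor, master valve solenoid, hydraulic power unit, and [0.872842]): 1 − (1 − 0.771052)(1 − 0.771052)(1 − 0.740818)(1 − 0.872842) = 0.9983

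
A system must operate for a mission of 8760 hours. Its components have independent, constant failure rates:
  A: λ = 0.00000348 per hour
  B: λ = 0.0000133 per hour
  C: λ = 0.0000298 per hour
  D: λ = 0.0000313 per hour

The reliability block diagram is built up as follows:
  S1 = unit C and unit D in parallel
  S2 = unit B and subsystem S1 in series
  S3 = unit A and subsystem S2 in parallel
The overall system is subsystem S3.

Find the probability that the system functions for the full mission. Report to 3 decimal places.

0.995

R(A) = exp(−0.00000348 × 8760) = 0.96998
R(B) = exp(−0.0000133 × 8760) = 0.89002
R(C) = exp(−0.0000298 × 8760) = 0.77024
R(D) = exp(−0.0000313 × 8760) = 0.76019
Parallel (C and D): 1 − (1 − 0.77024)(1 − 0.76019) = 0.94490
Series (B and [0.94490]): 0.89002 × 0.94490 = 0.84098
Parallel (A and [0.84098]): 1 − (1 − 0.96998)(1 − 0.84098) = 0.995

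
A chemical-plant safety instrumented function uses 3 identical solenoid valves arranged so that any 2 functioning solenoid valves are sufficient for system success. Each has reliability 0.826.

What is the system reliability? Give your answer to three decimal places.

0.920

R = Σ_{i=2}^{3} C(3,i) p^i (1−p)^{3−i} with p = 0.826
C(3,2)·0.826^2·0.174^1 = 0.35615
C(3,3)·0.826^3·0.174^0 = 0.56356
Sum = 0.920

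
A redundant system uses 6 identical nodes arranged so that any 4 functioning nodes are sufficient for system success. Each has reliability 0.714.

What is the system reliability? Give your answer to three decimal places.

0.770

R = Σ_{i=4}^{6} C(6,i) p^i (1−p)^{6−i} with p = 0.714
C(6,4)·0.714^4·0.286^2 = 0.31887
C(6,5)·0.714^5·0.286^1 = 0.31843
C(6,6)·0.714^6·0.286^0 = 0.13249
Sum = 0.770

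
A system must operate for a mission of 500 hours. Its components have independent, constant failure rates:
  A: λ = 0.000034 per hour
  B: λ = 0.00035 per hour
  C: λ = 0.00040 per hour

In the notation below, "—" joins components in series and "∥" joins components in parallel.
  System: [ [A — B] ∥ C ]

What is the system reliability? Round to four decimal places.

R(A) = exp(−0.000034 × 500) = 0.983144
R(B) = exp(−0.00035 × 500) = 0.839457
R(C) = exp(−0.00040 × 500) = 0.818731
Series (A and B): 0.983144 × 0.839457 = 0.825307
Parallel ([0.825307] and C): 1 − (1 − 0.825307)(1 − 0.818731) = 0.9683

0.9683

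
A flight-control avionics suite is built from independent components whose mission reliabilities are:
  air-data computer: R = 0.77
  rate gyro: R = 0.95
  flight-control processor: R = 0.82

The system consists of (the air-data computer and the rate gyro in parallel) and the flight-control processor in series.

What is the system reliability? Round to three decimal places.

Parallel (air-data computer and rate gyro): 1 − (1 − 0.77000)(1 − 0.95000) = 0.98850
Series ([0.98850] and flight-control processor): 0.98850 × 0.82000 = 0.811

0.811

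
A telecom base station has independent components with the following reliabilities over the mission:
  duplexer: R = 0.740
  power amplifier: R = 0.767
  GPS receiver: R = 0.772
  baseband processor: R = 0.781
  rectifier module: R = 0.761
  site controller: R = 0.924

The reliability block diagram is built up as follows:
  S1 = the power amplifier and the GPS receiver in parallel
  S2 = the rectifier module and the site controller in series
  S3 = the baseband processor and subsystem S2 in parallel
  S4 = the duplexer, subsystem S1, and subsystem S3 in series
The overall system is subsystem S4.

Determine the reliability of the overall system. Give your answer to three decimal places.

Parallel (power amplifier and GPS receiver): 1 − (1 − 0.76700)(1 − 0.77200) = 0.94688
Series (rectifier module and site controller): 0.76100 × 0.92400 = 0.70316
Parallel (baseband processor and [0.70316]): 1 − (1 − 0.78100)(1 − 0.70316) = 0.93499
Series (duplexer, [0.94688], and [0.93499]): 0.74000 × 0.94688 × 0.93499 = 0.655

0.655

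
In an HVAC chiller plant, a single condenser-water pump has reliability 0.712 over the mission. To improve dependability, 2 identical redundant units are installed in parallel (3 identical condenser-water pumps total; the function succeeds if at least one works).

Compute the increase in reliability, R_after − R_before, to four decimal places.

0.2641

R_before = 0.712
R_after = 1 − (1 − 0.712)^3 = 0.9761
ΔR = 0.9761 − 0.712 = 0.2641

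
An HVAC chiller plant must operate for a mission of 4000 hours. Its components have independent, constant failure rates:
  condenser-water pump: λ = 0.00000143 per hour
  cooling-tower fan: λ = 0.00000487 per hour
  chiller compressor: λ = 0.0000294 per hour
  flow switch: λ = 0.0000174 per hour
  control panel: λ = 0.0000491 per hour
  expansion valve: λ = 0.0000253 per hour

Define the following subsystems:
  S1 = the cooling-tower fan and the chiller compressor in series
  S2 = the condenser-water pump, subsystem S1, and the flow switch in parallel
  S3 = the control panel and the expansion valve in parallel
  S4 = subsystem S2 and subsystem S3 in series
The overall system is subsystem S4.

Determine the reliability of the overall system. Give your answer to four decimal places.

0.9828

R(condenser-water pump) = exp(−0.00000143 × 4000) = 0.994296
R(cooling-tower fan) = exp(−0.00000487 × 4000) = 0.980709
R(chiller compressor) = exp(−0.0000294 × 4000) = 0.889052
R(flow switch) = exp(−0.0000174 × 4000) = 0.932767
R(control panel) = exp(−0.0000491 × 4000) = 0.821683
R(expansion valve) = exp(−0.0000253 × 4000) = 0.903752
Series (cooling-tower fan and chiller compressor): 0.980709 × 0.889052 = 0.871901
Parallel (condenser-water pump, [0.871901], and flow switch): 1 − (1 − 0.994296)(1 − 0.871901)(1 − 0.932767) = 0.999951
Parallel (control panel and expansion valve): 1 − (1 − 0.821683)(1 − 0.903752) = 0.982837
Series ([0.999951] and [0.982837]): 0.999951 × 0.982837 = 0.9828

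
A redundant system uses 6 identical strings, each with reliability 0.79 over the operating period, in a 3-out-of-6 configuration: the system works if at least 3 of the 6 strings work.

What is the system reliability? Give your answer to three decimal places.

R = Σ_{i=3}^{6} C(6,i) p^i (1−p)^{6−i} with p = 0.79
C(6,3)·0.79^3·0.21^3 = 0.09132
C(6,4)·0.79^4·0.21^2 = 0.25765
C(6,5)·0.79^5·0.21^1 = 0.38771
C(6,6)·0.79^6·0.21^0 = 0.24309
Sum = 0.980

0.980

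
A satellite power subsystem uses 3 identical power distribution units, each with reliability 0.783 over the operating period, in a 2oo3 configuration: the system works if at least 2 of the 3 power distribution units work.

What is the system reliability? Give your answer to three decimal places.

0.879

R = Σ_{i=2}^{3} C(3,i) p^i (1−p)^{3−i} with p = 0.783
C(3,2)·0.783^2·0.217^1 = 0.39912
C(3,3)·0.783^3·0.217^0 = 0.48005
Sum = 0.879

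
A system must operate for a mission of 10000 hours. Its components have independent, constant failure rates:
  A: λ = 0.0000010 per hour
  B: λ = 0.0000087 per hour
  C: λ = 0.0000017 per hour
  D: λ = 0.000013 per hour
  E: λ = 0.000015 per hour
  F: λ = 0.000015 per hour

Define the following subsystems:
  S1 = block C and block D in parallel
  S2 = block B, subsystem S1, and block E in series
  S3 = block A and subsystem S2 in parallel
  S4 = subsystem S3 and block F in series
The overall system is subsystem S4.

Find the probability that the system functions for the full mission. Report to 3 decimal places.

0.859

R(A) = exp(−0.0000010 × 10000) = 0.99005
R(B) = exp(−0.0000087 × 10000) = 0.91668
R(C) = exp(−0.0000017 × 10000) = 0.98314
R(D) = exp(−0.000013 × 10000) = 0.87810
R(E) = exp(−0.000015 × 10000) = 0.86071
R(F) = exp(−0.000015 × 10000) = 0.86071
Parallel (C and D): 1 − (1 − 0.98314)(1 − 0.87810) = 0.99794
Series (B, [0.99794], and E): 0.91668 × 0.99794 × 0.86071 = 0.78737
Parallel (A and [0.78737]): 1 − (1 − 0.99005)(1 − 0.78737) = 0.99788
Series ([0.99788] and F): 0.99788 × 0.86071 = 0.859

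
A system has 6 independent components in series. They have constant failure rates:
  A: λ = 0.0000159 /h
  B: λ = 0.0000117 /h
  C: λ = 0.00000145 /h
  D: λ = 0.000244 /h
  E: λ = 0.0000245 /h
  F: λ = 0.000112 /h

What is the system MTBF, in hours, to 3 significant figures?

2440

Series of exponential components: λ_sys = Σ λ_i
λ_sys = 0.0000159 + 0.0000117 + 0.00000145 + 0.000244 + 0.0000245 + 0.000112 = 4.0955e-04 /h
MTBF = 1 / λ_sys = 2440 h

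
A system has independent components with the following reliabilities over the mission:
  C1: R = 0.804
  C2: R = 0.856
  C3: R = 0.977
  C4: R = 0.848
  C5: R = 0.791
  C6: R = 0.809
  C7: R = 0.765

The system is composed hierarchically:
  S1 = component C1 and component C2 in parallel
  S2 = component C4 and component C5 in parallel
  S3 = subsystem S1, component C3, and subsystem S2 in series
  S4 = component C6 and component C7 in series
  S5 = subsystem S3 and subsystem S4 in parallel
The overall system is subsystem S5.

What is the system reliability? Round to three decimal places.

Parallel (C1 and C2): 1 − (1 − 0.80400)(1 − 0.85600) = 0.97178
Parallel (C4 and C5): 1 − (1 − 0.84800)(1 − 0.79100) = 0.96823
Series ([0.97178], C3, and [0.96823]): 0.97178 × 0.97700 × 0.96823 = 0.91927
Series (C6 and C7): 0.80900 × 0.76500 = 0.61889
Parallel ([0.91927] and [0.61889]): 1 − (1 − 0.91927)(1 − 0.61889) = 0.969

0.969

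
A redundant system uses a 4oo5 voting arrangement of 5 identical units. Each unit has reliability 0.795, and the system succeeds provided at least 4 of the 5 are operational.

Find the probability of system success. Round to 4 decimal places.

0.7270

R = Σ_{i=4}^{5} C(5,i) p^i (1−p)^{5−i} with p = 0.795
C(5,4)·0.795^4·0.205^1 = 0.409442
C(5,5)·0.795^5·0.205^0 = 0.317567
Sum = 0.7270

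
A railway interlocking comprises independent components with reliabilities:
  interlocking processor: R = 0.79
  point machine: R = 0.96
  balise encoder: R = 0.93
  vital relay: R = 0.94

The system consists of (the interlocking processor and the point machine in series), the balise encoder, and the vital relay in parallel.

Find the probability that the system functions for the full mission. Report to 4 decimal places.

Series (interlocking processor and point machine): 0.790000 × 0.960000 = 0.758400
Parallel ([0.758400], balise encoder, and vital relay): 1 − (1 − 0.758400)(1 − 0.930000)(1 − 0.940000) = 0.9990

0.9990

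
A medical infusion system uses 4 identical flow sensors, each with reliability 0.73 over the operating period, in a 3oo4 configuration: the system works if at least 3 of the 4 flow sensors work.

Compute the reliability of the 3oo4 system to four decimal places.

R = Σ_{i=3}^{4} C(4,i) p^i (1−p)^{4−i} with p = 0.73
C(4,3)·0.73^3·0.27^1 = 0.420138
C(4,4)·0.73^4·0.27^0 = 0.283982
Sum = 0.7041

0.7041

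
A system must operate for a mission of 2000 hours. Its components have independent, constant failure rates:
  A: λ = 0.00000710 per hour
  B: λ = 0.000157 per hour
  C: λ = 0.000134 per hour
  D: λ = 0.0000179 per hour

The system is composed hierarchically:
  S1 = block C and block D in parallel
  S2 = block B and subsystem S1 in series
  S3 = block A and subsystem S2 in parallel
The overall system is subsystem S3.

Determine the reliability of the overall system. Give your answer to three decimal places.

0.996

R(A) = exp(−0.00000710 × 2000) = 0.98590
R(B) = exp(−0.000157 × 2000) = 0.73052
R(C) = exp(−0.000134 × 2000) = 0.76491
R(D) = exp(−0.0000179 × 2000) = 0.96483
Parallel (C and D): 1 − (1 − 0.76491)(1 − 0.96483) = 0.99173
Series (B and [0.99173]): 0.73052 × 0.99173 = 0.72448
Parallel (A and [0.72448]): 1 − (1 − 0.98590)(1 − 0.72448) = 0.996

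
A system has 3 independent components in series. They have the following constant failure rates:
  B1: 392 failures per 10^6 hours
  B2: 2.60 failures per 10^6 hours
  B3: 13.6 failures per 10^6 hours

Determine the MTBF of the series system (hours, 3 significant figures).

Series of exponential components: λ_sys = Σ λ_i
λ_sys = 0.000392 + 0.00000260 + 0.0000136 = 4.0820e-04 /h
MTBF = 1 / λ_sys = 2450 h

2450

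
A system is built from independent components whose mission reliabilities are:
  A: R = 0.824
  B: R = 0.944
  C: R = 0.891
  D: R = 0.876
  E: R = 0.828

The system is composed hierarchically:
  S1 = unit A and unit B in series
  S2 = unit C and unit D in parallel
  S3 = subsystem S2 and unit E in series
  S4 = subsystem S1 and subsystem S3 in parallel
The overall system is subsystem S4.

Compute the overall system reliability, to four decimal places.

Series (A and B): 0.824000 × 0.944000 = 0.777856
Parallel (C and D): 1 − (1 − 0.891000)(1 − 0.876000) = 0.986484
Series ([0.986484] and E): 0.986484 × 0.828000 = 0.816809
Parallel ([0.777856] and [0.816809]): 1 − (1 − 0.777856)(1 − 0.816809) = 0.9593

0.9593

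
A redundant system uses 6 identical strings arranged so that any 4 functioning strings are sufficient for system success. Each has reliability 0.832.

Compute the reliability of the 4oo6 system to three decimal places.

R = Σ_{i=4}^{6} C(6,i) p^i (1−p)^{6−i} with p = 0.832
C(6,4)·0.832^4·0.168^2 = 0.20286
C(6,5)·0.832^5·0.168^1 = 0.40186
C(6,6)·0.832^6·0.168^0 = 0.33170
Sum = 0.936

0.936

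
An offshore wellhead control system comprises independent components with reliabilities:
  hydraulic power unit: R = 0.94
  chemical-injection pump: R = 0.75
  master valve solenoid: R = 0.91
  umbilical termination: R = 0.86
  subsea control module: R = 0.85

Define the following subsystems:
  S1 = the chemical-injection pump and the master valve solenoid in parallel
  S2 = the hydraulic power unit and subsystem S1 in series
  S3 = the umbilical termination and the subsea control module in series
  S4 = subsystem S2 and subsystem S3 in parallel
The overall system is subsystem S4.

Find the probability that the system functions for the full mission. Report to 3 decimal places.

0.978

Parallel (chemical-injection pump and master valve solenoid): 1 − (1 − 0.75000)(1 − 0.91000) = 0.97750
Series (hydraulic power unit and [0.97750]): 0.94000 × 0.97750 = 0.91885
Series (umbilical termination and subsea control module): 0.86000 × 0.85000 = 0.73100
Parallel ([0.91885] and [0.73100]): 1 − (1 − 0.91885)(1 − 0.73100) = 0.978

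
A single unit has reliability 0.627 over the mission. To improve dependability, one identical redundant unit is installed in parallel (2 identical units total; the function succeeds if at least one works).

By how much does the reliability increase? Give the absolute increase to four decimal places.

0.2339

R_before = 0.627
R_after = 1 − (1 − 0.627)^2 = 0.8609
ΔR = 0.8609 − 0.627 = 0.2339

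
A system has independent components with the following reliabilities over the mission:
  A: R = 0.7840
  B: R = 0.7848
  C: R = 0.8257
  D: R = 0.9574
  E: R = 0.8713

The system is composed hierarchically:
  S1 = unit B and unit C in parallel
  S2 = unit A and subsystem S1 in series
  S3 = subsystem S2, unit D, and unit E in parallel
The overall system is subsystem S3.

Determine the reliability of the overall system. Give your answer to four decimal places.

0.9987

Parallel (B and C): 1 − (1 − 0.784800)(1 − 0.825700) = 0.962491
Series (A and [0.962491]): 0.784000 × 0.962491 = 0.754593
Parallel ([0.754593], D, and E): 1 − (1 − 0.754593)(1 − 0.957400)(1 − 0.871300) = 0.9987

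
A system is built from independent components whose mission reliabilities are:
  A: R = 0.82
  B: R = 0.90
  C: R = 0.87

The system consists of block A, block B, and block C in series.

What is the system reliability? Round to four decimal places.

0.6421

Series (A, B, and C): 0.820000 × 0.900000 × 0.870000 = 0.6421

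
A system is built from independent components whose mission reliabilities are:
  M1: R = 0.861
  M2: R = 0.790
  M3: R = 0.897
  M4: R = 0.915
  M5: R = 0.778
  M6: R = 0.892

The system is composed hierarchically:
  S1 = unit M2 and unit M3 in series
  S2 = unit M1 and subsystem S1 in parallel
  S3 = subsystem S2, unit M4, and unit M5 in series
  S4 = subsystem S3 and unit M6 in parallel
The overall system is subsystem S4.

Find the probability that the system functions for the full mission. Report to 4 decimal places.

Series (M2 and M3): 0.790000 × 0.897000 = 0.708630
Parallel (M1 and [0.708630]): 1 − (1 − 0.861000)(1 − 0.708630) = 0.959500
Series ([0.959500], M4, and M5): 0.959500 × 0.915000 × 0.778000 = 0.683039
Parallel ([0.683039] and M6): 1 − (1 − 0.683039)(1 − 0.892000) = 0.9658

0.9658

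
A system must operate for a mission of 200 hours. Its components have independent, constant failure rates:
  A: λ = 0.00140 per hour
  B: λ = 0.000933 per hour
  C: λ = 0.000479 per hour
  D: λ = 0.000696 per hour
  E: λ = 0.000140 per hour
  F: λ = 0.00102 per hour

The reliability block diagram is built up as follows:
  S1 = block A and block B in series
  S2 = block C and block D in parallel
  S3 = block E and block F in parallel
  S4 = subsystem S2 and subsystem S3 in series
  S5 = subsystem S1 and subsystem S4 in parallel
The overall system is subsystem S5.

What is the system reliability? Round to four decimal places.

0.9937

R(A) = exp(−0.00140 × 200) = 0.755784
R(B) = exp(−0.000933 × 200) = 0.829776
R(C) = exp(−0.000479 × 200) = 0.908646
R(D) = exp(−0.000696 × 200) = 0.870054
R(E) = exp(−0.000140 × 200) = 0.972388
R(F) = exp(−0.00102 × 200) = 0.815462
Series (A and B): 0.755784 × 0.829776 = 0.627131
Parallel (C and D): 1 − (1 − 0.908646)(1 − 0.870054) = 0.988129
Parallel (E and F): 1 − (1 − 0.972388)(1 − 0.815462) = 0.994905
Series ([0.988129] and [0.994905]): 0.988129 × 0.994905 = 0.983094
Parallel ([0.627131] and [0.983094]): 1 − (1 − 0.627131)(1 − 0.983094) = 0.9937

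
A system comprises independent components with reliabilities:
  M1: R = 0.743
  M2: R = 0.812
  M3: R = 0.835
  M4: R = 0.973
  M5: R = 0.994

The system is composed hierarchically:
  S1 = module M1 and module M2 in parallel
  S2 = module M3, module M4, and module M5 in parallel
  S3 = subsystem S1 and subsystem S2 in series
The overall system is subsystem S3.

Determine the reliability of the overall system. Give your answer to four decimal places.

0.9517

Parallel (M1 and M2): 1 − (1 − 0.743000)(1 − 0.812000) = 0.951684
Parallel (M3, M4, and M5): 1 − (1 − 0.835000)(1 − 0.973000)(1 − 0.994000) = 0.999973
Series ([0.951684] and [0.999973]): 0.951684 × 0.999973 = 0.9517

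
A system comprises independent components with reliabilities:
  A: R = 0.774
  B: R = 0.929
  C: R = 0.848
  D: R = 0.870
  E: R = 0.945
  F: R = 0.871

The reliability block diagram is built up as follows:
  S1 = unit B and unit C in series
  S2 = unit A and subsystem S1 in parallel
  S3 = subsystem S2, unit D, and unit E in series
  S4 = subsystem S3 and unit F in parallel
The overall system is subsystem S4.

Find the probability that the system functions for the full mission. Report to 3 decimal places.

0.972

Series (B and C): 0.92900 × 0.84800 = 0.78779
Parallel (A and [0.78779]): 1 − (1 − 0.77400)(1 − 0.78779) = 0.95204
Series ([0.95204], D, and E): 0.95204 × 0.87000 × 0.94500 = 0.78272
Parallel ([0.78272] and F): 1 − (1 − 0.78272)(1 − 0.87100) = 0.972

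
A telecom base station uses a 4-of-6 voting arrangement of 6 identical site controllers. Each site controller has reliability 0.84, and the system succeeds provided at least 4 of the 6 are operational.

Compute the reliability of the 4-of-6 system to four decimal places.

0.9440

R = Σ_{i=4}^{6} C(6,i) p^i (1−p)^{6−i} with p = 0.84
C(6,4)·0.84^4·0.16^2 = 0.191183
C(6,5)·0.84^5·0.16^1 = 0.401483
C(6,6)·0.84^6·0.16^0 = 0.351298
Sum = 0.9440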